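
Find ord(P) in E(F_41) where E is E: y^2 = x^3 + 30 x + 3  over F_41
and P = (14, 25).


Compute successive multiples of P until we hit O:
  1P = (14, 25)
  2P = (4, 33)
  3P = (22, 6)
  4P = (10, 27)
  5P = (7, 33)
  6P = (28, 32)
  7P = (30, 8)
  8P = (30, 33)
  ... (continuing to 15P)
  15P = O

ord(P) = 15


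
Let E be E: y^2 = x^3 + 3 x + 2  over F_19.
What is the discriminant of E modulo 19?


4 a^3 + 27 b^2 = 4*3^3 + 27*2^2 = 108 + 108 = 216
Delta = -16 * (216) = -3456
Delta mod 19 = 2

Delta = 2 (mod 19)


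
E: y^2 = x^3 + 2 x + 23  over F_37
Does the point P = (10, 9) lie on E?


Check whether y^2 = x^3 + 2 x + 23 (mod 37) for (x, y) = (10, 9).
LHS: y^2 = 9^2 mod 37 = 7
RHS: x^3 + 2 x + 23 = 10^3 + 2*10 + 23 mod 37 = 7
LHS = RHS

Yes, on the curve


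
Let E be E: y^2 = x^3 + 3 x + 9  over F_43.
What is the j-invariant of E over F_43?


Delta = -16(4 a^3 + 27 b^2) mod 43 = 2
-1728 * (4 a)^3 = -1728 * (4*3)^3 mod 43 = 22
j = 22 * 2^(-1) mod 43 = 11

j = 11 (mod 43)


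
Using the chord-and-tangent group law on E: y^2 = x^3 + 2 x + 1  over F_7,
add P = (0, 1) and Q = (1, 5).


P != Q, so use the chord formula.
s = (y2 - y1) / (x2 - x1) = (4) / (1) mod 7 = 4
x3 = s^2 - x1 - x2 mod 7 = 4^2 - 0 - 1 = 1
y3 = s (x1 - x3) - y1 mod 7 = 4 * (0 - 1) - 1 = 2

P + Q = (1, 2)


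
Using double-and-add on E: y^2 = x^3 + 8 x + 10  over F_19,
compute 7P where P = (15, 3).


k = 7 = 111_2 (binary, LSB first: 111)
Double-and-add from P = (15, 3):
  bit 0 = 1: acc = O + (15, 3) = (15, 3)
  bit 1 = 1: acc = (15, 3) + (17, 10) = (4, 7)
  bit 2 = 1: acc = (4, 7) + (5, 2) = (16, 15)

7P = (16, 15)


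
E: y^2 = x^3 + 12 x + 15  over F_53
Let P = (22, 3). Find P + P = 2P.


Doubling: s = (3 x1^2 + a) / (2 y1)
s = (3*22^2 + 12) / (2*3) mod 53 = 32
x3 = s^2 - 2 x1 mod 53 = 32^2 - 2*22 = 26
y3 = s (x1 - x3) - y1 mod 53 = 32 * (22 - 26) - 3 = 28

2P = (26, 28)


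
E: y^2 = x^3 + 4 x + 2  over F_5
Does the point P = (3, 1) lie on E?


Check whether y^2 = x^3 + 4 x + 2 (mod 5) for (x, y) = (3, 1).
LHS: y^2 = 1^2 mod 5 = 1
RHS: x^3 + 4 x + 2 = 3^3 + 4*3 + 2 mod 5 = 1
LHS = RHS

Yes, on the curve


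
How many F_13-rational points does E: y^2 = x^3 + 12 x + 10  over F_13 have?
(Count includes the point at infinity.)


For each x in F_13, count y with y^2 = x^3 + 12 x + 10 mod 13:
  x = 0: RHS = 10, y in [6, 7]  -> 2 point(s)
  x = 1: RHS = 10, y in [6, 7]  -> 2 point(s)
  x = 2: RHS = 3, y in [4, 9]  -> 2 point(s)
  x = 5: RHS = 0, y in [0]  -> 1 point(s)
  x = 6: RHS = 12, y in [5, 8]  -> 2 point(s)
  x = 10: RHS = 12, y in [5, 8]  -> 2 point(s)
  x = 11: RHS = 4, y in [2, 11]  -> 2 point(s)
  x = 12: RHS = 10, y in [6, 7]  -> 2 point(s)
Affine points: 15. Add the point at infinity: total = 16.

#E(F_13) = 16


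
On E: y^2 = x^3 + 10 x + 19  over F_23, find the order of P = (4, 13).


Compute successive multiples of P until we hit O:
  1P = (4, 13)
  2P = (8, 17)
  3P = (12, 2)
  4P = (15, 5)
  5P = (7, 8)
  6P = (2, 22)
  7P = (20, 13)
  8P = (22, 10)
  ... (continuing to 18P)
  18P = O

ord(P) = 18


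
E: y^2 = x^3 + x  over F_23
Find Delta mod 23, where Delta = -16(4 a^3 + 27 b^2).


4 a^3 + 27 b^2 = 4*1^3 + 27*0^2 = 4 + 0 = 4
Delta = -16 * (4) = -64
Delta mod 23 = 5

Delta = 5 (mod 23)


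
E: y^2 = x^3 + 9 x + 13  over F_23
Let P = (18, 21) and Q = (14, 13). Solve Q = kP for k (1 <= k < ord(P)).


Enumerate multiples of P until we hit Q = (14, 13):
  1P = (18, 21)
  2P = (14, 10)
  3P = (0, 17)
  4P = (13, 21)
  5P = (15, 2)
  6P = (2, 19)
  7P = (12, 20)
  8P = (9, 15)
  9P = (22, 7)
  10P = (1, 0)
  11P = (22, 16)
  12P = (9, 8)
  13P = (12, 3)
  14P = (2, 4)
  15P = (15, 21)
  16P = (13, 2)
  17P = (0, 6)
  18P = (14, 13)
Match found at i = 18.

k = 18


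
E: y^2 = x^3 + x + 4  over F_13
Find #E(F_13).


For each x in F_13, count y with y^2 = x^3 + 1 x + 4 mod 13:
  x = 0: RHS = 4, y in [2, 11]  -> 2 point(s)
  x = 2: RHS = 1, y in [1, 12]  -> 2 point(s)
  x = 5: RHS = 4, y in [2, 11]  -> 2 point(s)
  x = 7: RHS = 3, y in [4, 9]  -> 2 point(s)
  x = 8: RHS = 4, y in [2, 11]  -> 2 point(s)
  x = 9: RHS = 1, y in [1, 12]  -> 2 point(s)
  x = 10: RHS = 0, y in [0]  -> 1 point(s)
Affine points: 13. Add the point at infinity: total = 14.

#E(F_13) = 14


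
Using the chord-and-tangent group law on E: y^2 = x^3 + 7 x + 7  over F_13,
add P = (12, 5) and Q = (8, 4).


P != Q, so use the chord formula.
s = (y2 - y1) / (x2 - x1) = (12) / (9) mod 13 = 10
x3 = s^2 - x1 - x2 mod 13 = 10^2 - 12 - 8 = 2
y3 = s (x1 - x3) - y1 mod 13 = 10 * (12 - 2) - 5 = 4

P + Q = (2, 4)


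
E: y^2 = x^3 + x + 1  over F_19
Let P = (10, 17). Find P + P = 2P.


Doubling: s = (3 x1^2 + a) / (2 y1)
s = (3*10^2 + 1) / (2*17) mod 19 = 15
x3 = s^2 - 2 x1 mod 19 = 15^2 - 2*10 = 15
y3 = s (x1 - x3) - y1 mod 19 = 15 * (10 - 15) - 17 = 3

2P = (15, 3)


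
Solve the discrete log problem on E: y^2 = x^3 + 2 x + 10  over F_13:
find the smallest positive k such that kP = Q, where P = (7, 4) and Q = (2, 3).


Enumerate multiples of P until we hit Q = (2, 3):
  1P = (7, 4)
  2P = (2, 3)
Match found at i = 2.

k = 2


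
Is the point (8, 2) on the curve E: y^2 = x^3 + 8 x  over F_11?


Check whether y^2 = x^3 + 8 x + 0 (mod 11) for (x, y) = (8, 2).
LHS: y^2 = 2^2 mod 11 = 4
RHS: x^3 + 8 x + 0 = 8^3 + 8*8 + 0 mod 11 = 4
LHS = RHS

Yes, on the curve


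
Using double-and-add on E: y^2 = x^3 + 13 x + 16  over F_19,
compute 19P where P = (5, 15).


k = 19 = 10011_2 (binary, LSB first: 11001)
Double-and-add from P = (5, 15):
  bit 0 = 1: acc = O + (5, 15) = (5, 15)
  bit 1 = 1: acc = (5, 15) + (16, 11) = (3, 5)
  bit 2 = 0: acc unchanged = (3, 5)
  bit 3 = 0: acc unchanged = (3, 5)
  bit 4 = 1: acc = (3, 5) + (9, 11) = (8, 9)

19P = (8, 9)


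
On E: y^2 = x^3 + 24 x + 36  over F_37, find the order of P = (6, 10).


Compute successive multiples of P until we hit O:
  1P = (6, 10)
  2P = (36, 14)
  3P = (21, 25)
  4P = (11, 22)
  5P = (8, 0)
  6P = (11, 15)
  7P = (21, 12)
  8P = (36, 23)
  ... (continuing to 10P)
  10P = O

ord(P) = 10


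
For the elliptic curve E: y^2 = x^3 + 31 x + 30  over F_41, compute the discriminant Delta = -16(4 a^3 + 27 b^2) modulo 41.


4 a^3 + 27 b^2 = 4*31^3 + 27*30^2 = 119164 + 24300 = 143464
Delta = -16 * (143464) = -2295424
Delta mod 41 = 2

Delta = 2 (mod 41)


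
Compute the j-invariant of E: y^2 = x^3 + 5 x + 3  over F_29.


Delta = -16(4 a^3 + 27 b^2) mod 29 = 2
-1728 * (4 a)^3 = -1728 * (4*5)^3 mod 29 = 10
j = 10 * 2^(-1) mod 29 = 5

j = 5 (mod 29)


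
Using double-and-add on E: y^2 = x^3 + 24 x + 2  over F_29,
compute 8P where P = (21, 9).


k = 8 = 1000_2 (binary, LSB first: 0001)
Double-and-add from P = (21, 9):
  bit 0 = 0: acc unchanged = O
  bit 1 = 0: acc unchanged = O
  bit 2 = 0: acc unchanged = O
  bit 3 = 1: acc = O + (27, 2) = (27, 2)

8P = (27, 2)


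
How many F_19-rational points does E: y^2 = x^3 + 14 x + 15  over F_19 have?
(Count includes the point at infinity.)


For each x in F_19, count y with y^2 = x^3 + 14 x + 15 mod 19:
  x = 1: RHS = 11, y in [7, 12]  -> 2 point(s)
  x = 5: RHS = 1, y in [1, 18]  -> 2 point(s)
  x = 6: RHS = 11, y in [7, 12]  -> 2 point(s)
  x = 7: RHS = 0, y in [0]  -> 1 point(s)
  x = 12: RHS = 11, y in [7, 12]  -> 2 point(s)
  x = 13: RHS = 0, y in [0]  -> 1 point(s)
  x = 15: RHS = 9, y in [3, 16]  -> 2 point(s)
  x = 17: RHS = 17, y in [6, 13]  -> 2 point(s)
  x = 18: RHS = 0, y in [0]  -> 1 point(s)
Affine points: 15. Add the point at infinity: total = 16.

#E(F_19) = 16


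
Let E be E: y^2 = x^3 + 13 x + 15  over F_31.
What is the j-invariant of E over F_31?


Delta = -16(4 a^3 + 27 b^2) mod 31 = 24
-1728 * (4 a)^3 = -1728 * (4*13)^3 mod 31 = 29
j = 29 * 24^(-1) mod 31 = 18

j = 18 (mod 31)


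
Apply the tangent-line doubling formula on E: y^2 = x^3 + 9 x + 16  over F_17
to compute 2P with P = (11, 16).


Doubling: s = (3 x1^2 + a) / (2 y1)
s = (3*11^2 + 9) / (2*16) mod 17 = 1
x3 = s^2 - 2 x1 mod 17 = 1^2 - 2*11 = 13
y3 = s (x1 - x3) - y1 mod 17 = 1 * (11 - 13) - 16 = 16

2P = (13, 16)


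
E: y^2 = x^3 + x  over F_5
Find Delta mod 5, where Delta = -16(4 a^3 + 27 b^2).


4 a^3 + 27 b^2 = 4*1^3 + 27*0^2 = 4 + 0 = 4
Delta = -16 * (4) = -64
Delta mod 5 = 1

Delta = 1 (mod 5)


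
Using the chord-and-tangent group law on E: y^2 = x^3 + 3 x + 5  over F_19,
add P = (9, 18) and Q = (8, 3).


P != Q, so use the chord formula.
s = (y2 - y1) / (x2 - x1) = (4) / (18) mod 19 = 15
x3 = s^2 - x1 - x2 mod 19 = 15^2 - 9 - 8 = 18
y3 = s (x1 - x3) - y1 mod 19 = 15 * (9 - 18) - 18 = 18

P + Q = (18, 18)


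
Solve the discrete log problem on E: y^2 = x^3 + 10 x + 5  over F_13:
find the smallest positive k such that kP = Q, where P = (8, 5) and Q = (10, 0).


Enumerate multiples of P until we hit Q = (10, 0):
  1P = (8, 5)
  2P = (1, 9)
  3P = (3, 7)
  4P = (11, 4)
  5P = (10, 0)
Match found at i = 5.

k = 5


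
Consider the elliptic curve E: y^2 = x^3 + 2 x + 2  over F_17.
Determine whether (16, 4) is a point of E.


Check whether y^2 = x^3 + 2 x + 2 (mod 17) for (x, y) = (16, 4).
LHS: y^2 = 4^2 mod 17 = 16
RHS: x^3 + 2 x + 2 = 16^3 + 2*16 + 2 mod 17 = 16
LHS = RHS

Yes, on the curve


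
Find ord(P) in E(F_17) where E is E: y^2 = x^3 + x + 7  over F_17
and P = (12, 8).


Compute successive multiples of P until we hit O:
  1P = (12, 8)
  2P = (6, 12)
  3P = (7, 0)
  4P = (6, 5)
  5P = (12, 9)
  6P = O

ord(P) = 6


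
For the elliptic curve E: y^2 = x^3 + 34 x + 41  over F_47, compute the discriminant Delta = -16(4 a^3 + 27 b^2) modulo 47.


4 a^3 + 27 b^2 = 4*34^3 + 27*41^2 = 157216 + 45387 = 202603
Delta = -16 * (202603) = -3241648
Delta mod 47 = 36

Delta = 36 (mod 47)


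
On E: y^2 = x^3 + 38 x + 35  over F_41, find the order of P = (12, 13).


Compute successive multiples of P until we hit O:
  1P = (12, 13)
  2P = (33, 30)
  3P = (4, 13)
  4P = (25, 28)
  5P = (8, 20)
  6P = (1, 19)
  7P = (10, 12)
  8P = (9, 9)
  ... (continuing to 52P)
  52P = O

ord(P) = 52


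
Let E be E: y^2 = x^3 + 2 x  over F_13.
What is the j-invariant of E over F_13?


Delta = -16(4 a^3 + 27 b^2) mod 13 = 8
-1728 * (4 a)^3 = -1728 * (4*2)^3 mod 13 = 5
j = 5 * 8^(-1) mod 13 = 12

j = 12 (mod 13)


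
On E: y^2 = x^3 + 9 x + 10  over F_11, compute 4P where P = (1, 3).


k = 4 = 100_2 (binary, LSB first: 001)
Double-and-add from P = (1, 3):
  bit 0 = 0: acc unchanged = O
  bit 1 = 0: acc unchanged = O
  bit 2 = 1: acc = O + (8, 0) = (8, 0)

4P = (8, 0)


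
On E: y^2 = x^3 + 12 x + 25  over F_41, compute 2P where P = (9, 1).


Doubling: s = (3 x1^2 + a) / (2 y1)
s = (3*9^2 + 12) / (2*1) mod 41 = 25
x3 = s^2 - 2 x1 mod 41 = 25^2 - 2*9 = 33
y3 = s (x1 - x3) - y1 mod 41 = 25 * (9 - 33) - 1 = 14

2P = (33, 14)


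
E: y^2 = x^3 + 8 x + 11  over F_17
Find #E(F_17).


For each x in F_17, count y with y^2 = x^3 + 8 x + 11 mod 17:
  x = 2: RHS = 1, y in [1, 16]  -> 2 point(s)
  x = 7: RHS = 2, y in [6, 11]  -> 2 point(s)
  x = 8: RHS = 9, y in [3, 14]  -> 2 point(s)
  x = 9: RHS = 13, y in [8, 9]  -> 2 point(s)
  x = 11: RHS = 2, y in [6, 11]  -> 2 point(s)
  x = 12: RHS = 16, y in [4, 13]  -> 2 point(s)
  x = 13: RHS = 0, y in [0]  -> 1 point(s)
  x = 15: RHS = 4, y in [2, 15]  -> 2 point(s)
  x = 16: RHS = 2, y in [6, 11]  -> 2 point(s)
Affine points: 17. Add the point at infinity: total = 18.

#E(F_17) = 18


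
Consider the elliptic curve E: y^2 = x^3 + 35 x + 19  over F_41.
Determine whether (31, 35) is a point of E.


Check whether y^2 = x^3 + 35 x + 19 (mod 41) for (x, y) = (31, 35).
LHS: y^2 = 35^2 mod 41 = 36
RHS: x^3 + 35 x + 19 = 31^3 + 35*31 + 19 mod 41 = 22
LHS != RHS

No, not on the curve


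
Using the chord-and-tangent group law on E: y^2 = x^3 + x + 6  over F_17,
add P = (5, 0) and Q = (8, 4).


P != Q, so use the chord formula.
s = (y2 - y1) / (x2 - x1) = (4) / (3) mod 17 = 7
x3 = s^2 - x1 - x2 mod 17 = 7^2 - 5 - 8 = 2
y3 = s (x1 - x3) - y1 mod 17 = 7 * (5 - 2) - 0 = 4

P + Q = (2, 4)


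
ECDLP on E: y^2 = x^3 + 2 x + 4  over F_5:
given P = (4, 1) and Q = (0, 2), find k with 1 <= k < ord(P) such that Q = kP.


Enumerate multiples of P until we hit Q = (0, 2):
  1P = (4, 1)
  2P = (2, 4)
  3P = (0, 3)
  4P = (0, 2)
Match found at i = 4.

k = 4


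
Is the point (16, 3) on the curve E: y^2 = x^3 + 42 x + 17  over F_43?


Check whether y^2 = x^3 + 42 x + 17 (mod 43) for (x, y) = (16, 3).
LHS: y^2 = 3^2 mod 43 = 9
RHS: x^3 + 42 x + 17 = 16^3 + 42*16 + 17 mod 43 = 12
LHS != RHS

No, not on the curve


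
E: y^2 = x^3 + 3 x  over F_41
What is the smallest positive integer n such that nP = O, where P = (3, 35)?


Compute successive multiples of P until we hit O:
  1P = (3, 35)
  2P = (31, 35)
  3P = (7, 6)
  4P = (40, 18)
  5P = (34, 28)
  6P = (9, 10)
  7P = (27, 24)
  8P = (10, 28)
  ... (continuing to 34P)
  34P = O

ord(P) = 34


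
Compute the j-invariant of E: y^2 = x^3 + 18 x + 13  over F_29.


Delta = -16(4 a^3 + 27 b^2) mod 29 = 25
-1728 * (4 a)^3 = -1728 * (4*18)^3 mod 29 = 13
j = 13 * 25^(-1) mod 29 = 4

j = 4 (mod 29)


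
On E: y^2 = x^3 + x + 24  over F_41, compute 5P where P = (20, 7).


k = 5 = 101_2 (binary, LSB first: 101)
Double-and-add from P = (20, 7):
  bit 0 = 1: acc = O + (20, 7) = (20, 7)
  bit 1 = 0: acc unchanged = (20, 7)
  bit 2 = 1: acc = (20, 7) + (5, 20) = (6, 0)

5P = (6, 0)


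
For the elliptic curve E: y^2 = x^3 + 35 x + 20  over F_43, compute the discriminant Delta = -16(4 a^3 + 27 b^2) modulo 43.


4 a^3 + 27 b^2 = 4*35^3 + 27*20^2 = 171500 + 10800 = 182300
Delta = -16 * (182300) = -2916800
Delta mod 43 = 19

Delta = 19 (mod 43)


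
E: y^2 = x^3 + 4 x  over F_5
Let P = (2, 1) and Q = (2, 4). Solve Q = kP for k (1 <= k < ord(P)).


Enumerate multiples of P until we hit Q = (2, 4):
  1P = (2, 1)
  2P = (0, 0)
  3P = (2, 4)
Match found at i = 3.

k = 3


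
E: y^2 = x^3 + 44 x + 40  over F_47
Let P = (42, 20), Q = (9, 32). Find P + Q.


P != Q, so use the chord formula.
s = (y2 - y1) / (x2 - x1) = (12) / (14) mod 47 = 21
x3 = s^2 - x1 - x2 mod 47 = 21^2 - 42 - 9 = 14
y3 = s (x1 - x3) - y1 mod 47 = 21 * (42 - 14) - 20 = 4

P + Q = (14, 4)


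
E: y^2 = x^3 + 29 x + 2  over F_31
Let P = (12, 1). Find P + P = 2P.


Doubling: s = (3 x1^2 + a) / (2 y1)
s = (3*12^2 + 29) / (2*1) mod 31 = 29
x3 = s^2 - 2 x1 mod 31 = 29^2 - 2*12 = 11
y3 = s (x1 - x3) - y1 mod 31 = 29 * (12 - 11) - 1 = 28

2P = (11, 28)


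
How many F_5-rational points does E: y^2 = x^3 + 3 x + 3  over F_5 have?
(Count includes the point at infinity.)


For each x in F_5, count y with y^2 = x^3 + 3 x + 3 mod 5:
  x = 3: RHS = 4, y in [2, 3]  -> 2 point(s)
  x = 4: RHS = 4, y in [2, 3]  -> 2 point(s)
Affine points: 4. Add the point at infinity: total = 5.

#E(F_5) = 5


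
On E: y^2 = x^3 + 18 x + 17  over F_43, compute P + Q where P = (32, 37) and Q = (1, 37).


P != Q, so use the chord formula.
s = (y2 - y1) / (x2 - x1) = (0) / (12) mod 43 = 0
x3 = s^2 - x1 - x2 mod 43 = 0^2 - 32 - 1 = 10
y3 = s (x1 - x3) - y1 mod 43 = 0 * (32 - 10) - 37 = 6

P + Q = (10, 6)


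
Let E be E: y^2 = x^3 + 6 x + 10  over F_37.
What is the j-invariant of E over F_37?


Delta = -16(4 a^3 + 27 b^2) mod 37 = 30
-1728 * (4 a)^3 = -1728 * (4*6)^3 mod 37 = 31
j = 31 * 30^(-1) mod 37 = 22

j = 22 (mod 37)


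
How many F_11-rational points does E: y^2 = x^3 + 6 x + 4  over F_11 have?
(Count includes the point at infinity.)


For each x in F_11, count y with y^2 = x^3 + 6 x + 4 mod 11:
  x = 0: RHS = 4, y in [2, 9]  -> 2 point(s)
  x = 1: RHS = 0, y in [0]  -> 1 point(s)
  x = 3: RHS = 5, y in [4, 7]  -> 2 point(s)
  x = 4: RHS = 4, y in [2, 9]  -> 2 point(s)
  x = 5: RHS = 5, y in [4, 7]  -> 2 point(s)
  x = 6: RHS = 3, y in [5, 6]  -> 2 point(s)
  x = 7: RHS = 4, y in [2, 9]  -> 2 point(s)
  x = 8: RHS = 3, y in [5, 6]  -> 2 point(s)
Affine points: 15. Add the point at infinity: total = 16.

#E(F_11) = 16


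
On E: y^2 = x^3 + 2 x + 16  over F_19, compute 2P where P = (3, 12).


Doubling: s = (3 x1^2 + a) / (2 y1)
s = (3*3^2 + 2) / (2*12) mod 19 = 2
x3 = s^2 - 2 x1 mod 19 = 2^2 - 2*3 = 17
y3 = s (x1 - x3) - y1 mod 19 = 2 * (3 - 17) - 12 = 17

2P = (17, 17)


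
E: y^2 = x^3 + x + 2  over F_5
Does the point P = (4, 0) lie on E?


Check whether y^2 = x^3 + 1 x + 2 (mod 5) for (x, y) = (4, 0).
LHS: y^2 = 0^2 mod 5 = 0
RHS: x^3 + 1 x + 2 = 4^3 + 1*4 + 2 mod 5 = 0
LHS = RHS

Yes, on the curve


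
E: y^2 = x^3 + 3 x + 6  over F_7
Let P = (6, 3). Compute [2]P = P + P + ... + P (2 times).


k = 2 = 10_2 (binary, LSB first: 01)
Double-and-add from P = (6, 3):
  bit 0 = 0: acc unchanged = O
  bit 1 = 1: acc = O + (3, 0) = (3, 0)

2P = (3, 0)


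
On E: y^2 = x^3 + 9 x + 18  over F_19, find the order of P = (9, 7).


Compute successive multiples of P until we hit O:
  1P = (9, 7)
  2P = (2, 5)
  3P = (17, 7)
  4P = (12, 12)
  5P = (5, 6)
  6P = (11, 2)
  7P = (10, 5)
  8P = (4, 2)
  ... (continuing to 22P)
  22P = O

ord(P) = 22


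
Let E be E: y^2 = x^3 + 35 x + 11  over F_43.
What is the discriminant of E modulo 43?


4 a^3 + 27 b^2 = 4*35^3 + 27*11^2 = 171500 + 3267 = 174767
Delta = -16 * (174767) = -2796272
Delta mod 43 = 18

Delta = 18 (mod 43)


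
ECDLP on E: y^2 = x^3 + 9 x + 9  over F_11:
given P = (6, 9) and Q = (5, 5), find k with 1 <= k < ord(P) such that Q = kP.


Enumerate multiples of P until we hit Q = (5, 5):
  1P = (6, 9)
  2P = (0, 8)
  3P = (9, 7)
  4P = (5, 5)
Match found at i = 4.

k = 4


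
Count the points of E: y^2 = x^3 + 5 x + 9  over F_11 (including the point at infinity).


For each x in F_11, count y with y^2 = x^3 + 5 x + 9 mod 11:
  x = 0: RHS = 9, y in [3, 8]  -> 2 point(s)
  x = 1: RHS = 4, y in [2, 9]  -> 2 point(s)
  x = 2: RHS = 5, y in [4, 7]  -> 2 point(s)
  x = 4: RHS = 5, y in [4, 7]  -> 2 point(s)
  x = 5: RHS = 5, y in [4, 7]  -> 2 point(s)
  x = 8: RHS = 0, y in [0]  -> 1 point(s)
  x = 10: RHS = 3, y in [5, 6]  -> 2 point(s)
Affine points: 13. Add the point at infinity: total = 14.

#E(F_11) = 14


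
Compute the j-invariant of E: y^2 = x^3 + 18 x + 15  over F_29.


Delta = -16(4 a^3 + 27 b^2) mod 29 = 19
-1728 * (4 a)^3 = -1728 * (4*18)^3 mod 29 = 13
j = 13 * 19^(-1) mod 29 = 19

j = 19 (mod 29)


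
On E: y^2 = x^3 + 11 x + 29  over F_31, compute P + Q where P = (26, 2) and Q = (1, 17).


P != Q, so use the chord formula.
s = (y2 - y1) / (x2 - x1) = (15) / (6) mod 31 = 18
x3 = s^2 - x1 - x2 mod 31 = 18^2 - 26 - 1 = 18
y3 = s (x1 - x3) - y1 mod 31 = 18 * (26 - 18) - 2 = 18

P + Q = (18, 18)


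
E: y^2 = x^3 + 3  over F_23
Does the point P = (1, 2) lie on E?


Check whether y^2 = x^3 + 0 x + 3 (mod 23) for (x, y) = (1, 2).
LHS: y^2 = 2^2 mod 23 = 4
RHS: x^3 + 0 x + 3 = 1^3 + 0*1 + 3 mod 23 = 4
LHS = RHS

Yes, on the curve


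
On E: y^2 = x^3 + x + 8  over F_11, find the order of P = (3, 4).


Compute successive multiples of P until we hit O:
  1P = (3, 4)
  2P = (9, 8)
  3P = (8, 0)
  4P = (9, 3)
  5P = (3, 7)
  6P = O

ord(P) = 6


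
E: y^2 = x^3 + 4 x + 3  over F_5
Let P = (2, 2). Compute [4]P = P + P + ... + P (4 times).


k = 4 = 100_2 (binary, LSB first: 001)
Double-and-add from P = (2, 2):
  bit 0 = 0: acc unchanged = O
  bit 1 = 0: acc unchanged = O
  bit 2 = 1: acc = O + (2, 2) = (2, 2)

4P = (2, 2)


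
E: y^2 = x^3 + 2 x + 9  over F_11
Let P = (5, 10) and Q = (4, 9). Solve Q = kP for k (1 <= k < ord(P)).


Enumerate multiples of P until we hit Q = (4, 9):
  1P = (5, 10)
  2P = (1, 1)
  3P = (8, 8)
  4P = (7, 6)
  5P = (3, 8)
  6P = (4, 2)
  7P = (0, 8)
  8P = (0, 3)
  9P = (4, 9)
Match found at i = 9.

k = 9


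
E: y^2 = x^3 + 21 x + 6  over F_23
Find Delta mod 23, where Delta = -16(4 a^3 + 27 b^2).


4 a^3 + 27 b^2 = 4*21^3 + 27*6^2 = 37044 + 972 = 38016
Delta = -16 * (38016) = -608256
Delta mod 23 = 2

Delta = 2 (mod 23)


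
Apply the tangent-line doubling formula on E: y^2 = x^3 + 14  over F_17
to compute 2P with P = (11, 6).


Doubling: s = (3 x1^2 + a) / (2 y1)
s = (3*11^2 + 0) / (2*6) mod 17 = 9
x3 = s^2 - 2 x1 mod 17 = 9^2 - 2*11 = 8
y3 = s (x1 - x3) - y1 mod 17 = 9 * (11 - 8) - 6 = 4

2P = (8, 4)


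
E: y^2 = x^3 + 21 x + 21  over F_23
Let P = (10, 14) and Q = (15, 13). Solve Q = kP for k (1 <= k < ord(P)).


Enumerate multiples of P until we hit Q = (15, 13):
  1P = (10, 14)
  2P = (15, 10)
  3P = (6, 15)
  4P = (20, 0)
  5P = (6, 8)
  6P = (15, 13)
Match found at i = 6.

k = 6


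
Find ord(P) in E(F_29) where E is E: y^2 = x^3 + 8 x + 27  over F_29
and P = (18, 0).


Compute successive multiples of P until we hit O:
  1P = (18, 0)
  2P = O

ord(P) = 2


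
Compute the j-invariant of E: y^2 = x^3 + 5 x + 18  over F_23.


Delta = -16(4 a^3 + 27 b^2) mod 23 = 14
-1728 * (4 a)^3 = -1728 * (4*5)^3 mod 23 = 12
j = 12 * 14^(-1) mod 23 = 14

j = 14 (mod 23)


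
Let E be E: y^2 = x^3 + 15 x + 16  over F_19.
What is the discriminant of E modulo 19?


4 a^3 + 27 b^2 = 4*15^3 + 27*16^2 = 13500 + 6912 = 20412
Delta = -16 * (20412) = -326592
Delta mod 19 = 18

Delta = 18 (mod 19)


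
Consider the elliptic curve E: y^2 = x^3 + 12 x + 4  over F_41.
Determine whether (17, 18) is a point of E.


Check whether y^2 = x^3 + 12 x + 4 (mod 41) for (x, y) = (17, 18).
LHS: y^2 = 18^2 mod 41 = 37
RHS: x^3 + 12 x + 4 = 17^3 + 12*17 + 4 mod 41 = 37
LHS = RHS

Yes, on the curve


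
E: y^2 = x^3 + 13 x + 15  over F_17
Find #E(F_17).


For each x in F_17, count y with y^2 = x^3 + 13 x + 15 mod 17:
  x = 0: RHS = 15, y in [7, 10]  -> 2 point(s)
  x = 2: RHS = 15, y in [7, 10]  -> 2 point(s)
  x = 3: RHS = 13, y in [8, 9]  -> 2 point(s)
  x = 5: RHS = 1, y in [1, 16]  -> 2 point(s)
  x = 8: RHS = 2, y in [6, 11]  -> 2 point(s)
  x = 13: RHS = 1, y in [1, 16]  -> 2 point(s)
  x = 14: RHS = 0, y in [0]  -> 1 point(s)
  x = 15: RHS = 15, y in [7, 10]  -> 2 point(s)
  x = 16: RHS = 1, y in [1, 16]  -> 2 point(s)
Affine points: 17. Add the point at infinity: total = 18.

#E(F_17) = 18


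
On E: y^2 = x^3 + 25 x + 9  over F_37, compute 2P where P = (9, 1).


Doubling: s = (3 x1^2 + a) / (2 y1)
s = (3*9^2 + 25) / (2*1) mod 37 = 23
x3 = s^2 - 2 x1 mod 37 = 23^2 - 2*9 = 30
y3 = s (x1 - x3) - y1 mod 37 = 23 * (9 - 30) - 1 = 34

2P = (30, 34)


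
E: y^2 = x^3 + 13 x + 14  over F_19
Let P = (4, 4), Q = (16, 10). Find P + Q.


P != Q, so use the chord formula.
s = (y2 - y1) / (x2 - x1) = (6) / (12) mod 19 = 10
x3 = s^2 - x1 - x2 mod 19 = 10^2 - 4 - 16 = 4
y3 = s (x1 - x3) - y1 mod 19 = 10 * (4 - 4) - 4 = 15

P + Q = (4, 15)


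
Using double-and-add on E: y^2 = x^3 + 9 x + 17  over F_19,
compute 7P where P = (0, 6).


k = 7 = 111_2 (binary, LSB first: 111)
Double-and-add from P = (0, 6):
  bit 0 = 1: acc = O + (0, 6) = (0, 6)
  bit 1 = 1: acc = (0, 6) + (16, 1) = (10, 9)
  bit 2 = 1: acc = (10, 9) + (7, 9) = (2, 10)

7P = (2, 10)


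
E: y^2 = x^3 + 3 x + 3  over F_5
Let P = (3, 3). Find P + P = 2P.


Doubling: s = (3 x1^2 + a) / (2 y1)
s = (3*3^2 + 3) / (2*3) mod 5 = 0
x3 = s^2 - 2 x1 mod 5 = 0^2 - 2*3 = 4
y3 = s (x1 - x3) - y1 mod 5 = 0 * (3 - 4) - 3 = 2

2P = (4, 2)


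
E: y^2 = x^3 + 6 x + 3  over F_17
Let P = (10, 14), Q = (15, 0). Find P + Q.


P != Q, so use the chord formula.
s = (y2 - y1) / (x2 - x1) = (3) / (5) mod 17 = 4
x3 = s^2 - x1 - x2 mod 17 = 4^2 - 10 - 15 = 8
y3 = s (x1 - x3) - y1 mod 17 = 4 * (10 - 8) - 14 = 11

P + Q = (8, 11)


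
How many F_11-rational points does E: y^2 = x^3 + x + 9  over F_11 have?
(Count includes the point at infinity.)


For each x in F_11, count y with y^2 = x^3 + 1 x + 9 mod 11:
  x = 0: RHS = 9, y in [3, 8]  -> 2 point(s)
  x = 1: RHS = 0, y in [0]  -> 1 point(s)
  x = 4: RHS = 0, y in [0]  -> 1 point(s)
  x = 6: RHS = 0, y in [0]  -> 1 point(s)
  x = 8: RHS = 1, y in [1, 10]  -> 2 point(s)
Affine points: 7. Add the point at infinity: total = 8.

#E(F_11) = 8


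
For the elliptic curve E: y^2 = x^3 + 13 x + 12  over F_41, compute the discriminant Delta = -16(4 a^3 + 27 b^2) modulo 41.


4 a^3 + 27 b^2 = 4*13^3 + 27*12^2 = 8788 + 3888 = 12676
Delta = -16 * (12676) = -202816
Delta mod 41 = 11

Delta = 11 (mod 41)


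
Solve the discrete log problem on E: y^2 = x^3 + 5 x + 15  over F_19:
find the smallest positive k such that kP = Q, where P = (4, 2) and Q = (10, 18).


Enumerate multiples of P until we hit Q = (10, 18):
  1P = (4, 2)
  2P = (12, 6)
  3P = (8, 15)
  4P = (14, 13)
  5P = (10, 18)
Match found at i = 5.

k = 5


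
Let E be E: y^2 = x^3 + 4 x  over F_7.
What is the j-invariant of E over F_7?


Delta = -16(4 a^3 + 27 b^2) mod 7 = 6
-1728 * (4 a)^3 = -1728 * (4*4)^3 mod 7 = 1
j = 1 * 6^(-1) mod 7 = 6

j = 6 (mod 7)


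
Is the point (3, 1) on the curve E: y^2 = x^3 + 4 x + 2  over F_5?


Check whether y^2 = x^3 + 4 x + 2 (mod 5) for (x, y) = (3, 1).
LHS: y^2 = 1^2 mod 5 = 1
RHS: x^3 + 4 x + 2 = 3^3 + 4*3 + 2 mod 5 = 1
LHS = RHS

Yes, on the curve


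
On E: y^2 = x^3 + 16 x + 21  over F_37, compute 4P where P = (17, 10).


k = 4 = 100_2 (binary, LSB first: 001)
Double-and-add from P = (17, 10):
  bit 0 = 0: acc unchanged = O
  bit 1 = 0: acc unchanged = O
  bit 2 = 1: acc = O + (33, 2) = (33, 2)

4P = (33, 2)


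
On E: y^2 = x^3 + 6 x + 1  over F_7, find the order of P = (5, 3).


Compute successive multiples of P until we hit O:
  1P = (5, 3)
  2P = (6, 1)
  3P = (0, 1)
  4P = (3, 2)
  5P = (1, 6)
  6P = (2, 0)
  7P = (1, 1)
  8P = (3, 5)
  ... (continuing to 12P)
  12P = O

ord(P) = 12


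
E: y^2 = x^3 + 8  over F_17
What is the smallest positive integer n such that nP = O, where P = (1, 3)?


Compute successive multiples of P until we hit O:
  1P = (1, 3)
  2P = (11, 9)
  3P = (4, 2)
  4P = (14, 7)
  5P = (3, 16)
  6P = (0, 12)
  7P = (12, 11)
  8P = (2, 4)
  ... (continuing to 18P)
  18P = O

ord(P) = 18


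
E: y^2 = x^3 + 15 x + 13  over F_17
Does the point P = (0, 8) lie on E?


Check whether y^2 = x^3 + 15 x + 13 (mod 17) for (x, y) = (0, 8).
LHS: y^2 = 8^2 mod 17 = 13
RHS: x^3 + 15 x + 13 = 0^3 + 15*0 + 13 mod 17 = 13
LHS = RHS

Yes, on the curve


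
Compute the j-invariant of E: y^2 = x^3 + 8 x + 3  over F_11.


Delta = -16(4 a^3 + 27 b^2) mod 11 = 7
-1728 * (4 a)^3 = -1728 * (4*8)^3 mod 11 = 1
j = 1 * 7^(-1) mod 11 = 8

j = 8 (mod 11)


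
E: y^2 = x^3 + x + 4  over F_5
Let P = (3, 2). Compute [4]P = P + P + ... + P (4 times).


k = 4 = 100_2 (binary, LSB first: 001)
Double-and-add from P = (3, 2):
  bit 0 = 0: acc unchanged = O
  bit 1 = 0: acc unchanged = O
  bit 2 = 1: acc = O + (3, 2) = (3, 2)

4P = (3, 2)


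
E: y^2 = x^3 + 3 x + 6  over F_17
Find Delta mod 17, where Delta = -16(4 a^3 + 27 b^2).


4 a^3 + 27 b^2 = 4*3^3 + 27*6^2 = 108 + 972 = 1080
Delta = -16 * (1080) = -17280
Delta mod 17 = 9

Delta = 9 (mod 17)


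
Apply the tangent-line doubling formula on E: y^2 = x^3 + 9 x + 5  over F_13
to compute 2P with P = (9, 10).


Doubling: s = (3 x1^2 + a) / (2 y1)
s = (3*9^2 + 9) / (2*10) mod 13 = 10
x3 = s^2 - 2 x1 mod 13 = 10^2 - 2*9 = 4
y3 = s (x1 - x3) - y1 mod 13 = 10 * (9 - 4) - 10 = 1

2P = (4, 1)


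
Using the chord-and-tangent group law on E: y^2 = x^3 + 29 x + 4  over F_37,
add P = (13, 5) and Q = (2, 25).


P != Q, so use the chord formula.
s = (y2 - y1) / (x2 - x1) = (20) / (26) mod 37 = 15
x3 = s^2 - x1 - x2 mod 37 = 15^2 - 13 - 2 = 25
y3 = s (x1 - x3) - y1 mod 37 = 15 * (13 - 25) - 5 = 0

P + Q = (25, 0)


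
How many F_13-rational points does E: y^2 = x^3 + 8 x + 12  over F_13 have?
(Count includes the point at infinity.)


For each x in F_13, count y with y^2 = x^3 + 8 x + 12 mod 13:
  x = 0: RHS = 12, y in [5, 8]  -> 2 point(s)
  x = 2: RHS = 10, y in [6, 7]  -> 2 point(s)
  x = 4: RHS = 4, y in [2, 11]  -> 2 point(s)
  x = 6: RHS = 3, y in [4, 9]  -> 2 point(s)
  x = 8: RHS = 3, y in [4, 9]  -> 2 point(s)
  x = 10: RHS = 0, y in [0]  -> 1 point(s)
  x = 11: RHS = 1, y in [1, 12]  -> 2 point(s)
  x = 12: RHS = 3, y in [4, 9]  -> 2 point(s)
Affine points: 15. Add the point at infinity: total = 16.

#E(F_13) = 16


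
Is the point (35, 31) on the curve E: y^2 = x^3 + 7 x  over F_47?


Check whether y^2 = x^3 + 7 x + 0 (mod 47) for (x, y) = (35, 31).
LHS: y^2 = 31^2 mod 47 = 21
RHS: x^3 + 7 x + 0 = 35^3 + 7*35 + 0 mod 47 = 21
LHS = RHS

Yes, on the curve


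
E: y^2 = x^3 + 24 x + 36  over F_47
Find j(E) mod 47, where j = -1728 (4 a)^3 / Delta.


Delta = -16(4 a^3 + 27 b^2) mod 47 = 31
-1728 * (4 a)^3 = -1728 * (4*24)^3 mod 47 = 41
j = 41 * 31^(-1) mod 47 = 18

j = 18 (mod 47)


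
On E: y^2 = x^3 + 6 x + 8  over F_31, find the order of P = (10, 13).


Compute successive multiples of P until we hit O:
  1P = (10, 13)
  2P = (29, 9)
  3P = (30, 1)
  4P = (5, 15)
  5P = (5, 16)
  6P = (30, 30)
  7P = (29, 22)
  8P = (10, 18)
  ... (continuing to 9P)
  9P = O

ord(P) = 9


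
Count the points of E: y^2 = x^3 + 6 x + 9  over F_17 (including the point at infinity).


For each x in F_17, count y with y^2 = x^3 + 6 x + 9 mod 17:
  x = 0: RHS = 9, y in [3, 14]  -> 2 point(s)
  x = 1: RHS = 16, y in [4, 13]  -> 2 point(s)
  x = 8: RHS = 8, y in [5, 12]  -> 2 point(s)
  x = 10: RHS = 15, y in [7, 10]  -> 2 point(s)
  x = 14: RHS = 15, y in [7, 10]  -> 2 point(s)
  x = 16: RHS = 2, y in [6, 11]  -> 2 point(s)
Affine points: 12. Add the point at infinity: total = 13.

#E(F_17) = 13


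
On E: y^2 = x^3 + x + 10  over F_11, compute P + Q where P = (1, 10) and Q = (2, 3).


P != Q, so use the chord formula.
s = (y2 - y1) / (x2 - x1) = (4) / (1) mod 11 = 4
x3 = s^2 - x1 - x2 mod 11 = 4^2 - 1 - 2 = 2
y3 = s (x1 - x3) - y1 mod 11 = 4 * (1 - 2) - 10 = 8

P + Q = (2, 8)


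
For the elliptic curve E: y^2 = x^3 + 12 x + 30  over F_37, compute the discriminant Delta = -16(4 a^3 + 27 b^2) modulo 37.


4 a^3 + 27 b^2 = 4*12^3 + 27*30^2 = 6912 + 24300 = 31212
Delta = -16 * (31212) = -499392
Delta mod 37 = 34

Delta = 34 (mod 37)


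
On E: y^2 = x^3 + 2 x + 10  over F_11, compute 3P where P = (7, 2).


k = 3 = 11_2 (binary, LSB first: 11)
Double-and-add from P = (7, 2):
  bit 0 = 1: acc = O + (7, 2) = (7, 2)
  bit 1 = 1: acc = (7, 2) + (2, 0) = (7, 9)

3P = (7, 9)


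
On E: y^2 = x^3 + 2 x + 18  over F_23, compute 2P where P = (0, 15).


Doubling: s = (3 x1^2 + a) / (2 y1)
s = (3*0^2 + 2) / (2*15) mod 23 = 20
x3 = s^2 - 2 x1 mod 23 = 20^2 - 2*0 = 9
y3 = s (x1 - x3) - y1 mod 23 = 20 * (0 - 9) - 15 = 12

2P = (9, 12)


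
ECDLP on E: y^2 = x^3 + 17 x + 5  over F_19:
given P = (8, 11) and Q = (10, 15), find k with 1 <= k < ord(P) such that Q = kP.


Enumerate multiples of P until we hit Q = (10, 15):
  1P = (8, 11)
  2P = (3, 8)
  3P = (0, 9)
  4P = (17, 1)
  5P = (14, 2)
  6P = (4, 2)
  7P = (18, 14)
  8P = (10, 15)
Match found at i = 8.

k = 8


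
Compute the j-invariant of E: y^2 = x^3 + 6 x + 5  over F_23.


Delta = -16(4 a^3 + 27 b^2) mod 23 = 9
-1728 * (4 a)^3 = -1728 * (4*6)^3 mod 23 = 20
j = 20 * 9^(-1) mod 23 = 15

j = 15 (mod 23)


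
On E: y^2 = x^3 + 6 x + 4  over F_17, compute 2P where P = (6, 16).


Doubling: s = (3 x1^2 + a) / (2 y1)
s = (3*6^2 + 6) / (2*16) mod 17 = 11
x3 = s^2 - 2 x1 mod 17 = 11^2 - 2*6 = 7
y3 = s (x1 - x3) - y1 mod 17 = 11 * (6 - 7) - 16 = 7

2P = (7, 7)


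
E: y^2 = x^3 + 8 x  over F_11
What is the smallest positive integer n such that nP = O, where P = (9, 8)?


Compute successive multiples of P until we hit O:
  1P = (9, 8)
  2P = (9, 3)
  3P = O

ord(P) = 3


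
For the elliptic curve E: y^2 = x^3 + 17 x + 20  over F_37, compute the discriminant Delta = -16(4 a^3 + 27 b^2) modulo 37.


4 a^3 + 27 b^2 = 4*17^3 + 27*20^2 = 19652 + 10800 = 30452
Delta = -16 * (30452) = -487232
Delta mod 37 = 21

Delta = 21 (mod 37)


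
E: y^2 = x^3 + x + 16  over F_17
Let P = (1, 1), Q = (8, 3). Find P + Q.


P != Q, so use the chord formula.
s = (y2 - y1) / (x2 - x1) = (2) / (7) mod 17 = 10
x3 = s^2 - x1 - x2 mod 17 = 10^2 - 1 - 8 = 6
y3 = s (x1 - x3) - y1 mod 17 = 10 * (1 - 6) - 1 = 0

P + Q = (6, 0)


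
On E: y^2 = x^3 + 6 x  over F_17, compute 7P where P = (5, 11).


k = 7 = 111_2 (binary, LSB first: 111)
Double-and-add from P = (5, 11):
  bit 0 = 1: acc = O + (5, 11) = (5, 11)
  bit 1 = 1: acc = (5, 11) + (9, 16) = (12, 10)
  bit 2 = 1: acc = (12, 10) + (8, 4) = (12, 7)

7P = (12, 7)


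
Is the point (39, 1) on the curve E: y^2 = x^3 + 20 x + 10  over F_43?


Check whether y^2 = x^3 + 20 x + 10 (mod 43) for (x, y) = (39, 1).
LHS: y^2 = 1^2 mod 43 = 1
RHS: x^3 + 20 x + 10 = 39^3 + 20*39 + 10 mod 43 = 38
LHS != RHS

No, not on the curve


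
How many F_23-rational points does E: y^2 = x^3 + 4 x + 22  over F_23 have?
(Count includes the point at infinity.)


For each x in F_23, count y with y^2 = x^3 + 4 x + 22 mod 23:
  x = 1: RHS = 4, y in [2, 21]  -> 2 point(s)
  x = 5: RHS = 6, y in [11, 12]  -> 2 point(s)
  x = 6: RHS = 9, y in [3, 20]  -> 2 point(s)
  x = 7: RHS = 2, y in [5, 18]  -> 2 point(s)
  x = 10: RHS = 4, y in [2, 21]  -> 2 point(s)
  x = 12: RHS = 4, y in [2, 21]  -> 2 point(s)
  x = 14: RHS = 16, y in [4, 19]  -> 2 point(s)
  x = 17: RHS = 12, y in [9, 14]  -> 2 point(s)
  x = 20: RHS = 6, y in [11, 12]  -> 2 point(s)
  x = 21: RHS = 6, y in [11, 12]  -> 2 point(s)
Affine points: 20. Add the point at infinity: total = 21.

#E(F_23) = 21


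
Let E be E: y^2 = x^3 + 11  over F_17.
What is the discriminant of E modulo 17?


4 a^3 + 27 b^2 = 4*0^3 + 27*11^2 = 0 + 3267 = 3267
Delta = -16 * (3267) = -52272
Delta mod 17 = 3

Delta = 3 (mod 17)


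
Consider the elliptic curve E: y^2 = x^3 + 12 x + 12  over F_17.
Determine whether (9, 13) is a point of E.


Check whether y^2 = x^3 + 12 x + 12 (mod 17) for (x, y) = (9, 13).
LHS: y^2 = 13^2 mod 17 = 16
RHS: x^3 + 12 x + 12 = 9^3 + 12*9 + 12 mod 17 = 16
LHS = RHS

Yes, on the curve


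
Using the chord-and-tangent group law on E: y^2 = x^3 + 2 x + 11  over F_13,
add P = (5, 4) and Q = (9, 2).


P != Q, so use the chord formula.
s = (y2 - y1) / (x2 - x1) = (11) / (4) mod 13 = 6
x3 = s^2 - x1 - x2 mod 13 = 6^2 - 5 - 9 = 9
y3 = s (x1 - x3) - y1 mod 13 = 6 * (5 - 9) - 4 = 11

P + Q = (9, 11)


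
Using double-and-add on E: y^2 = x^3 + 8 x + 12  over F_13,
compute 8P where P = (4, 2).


k = 8 = 1000_2 (binary, LSB first: 0001)
Double-and-add from P = (4, 2):
  bit 0 = 0: acc unchanged = O
  bit 1 = 0: acc unchanged = O
  bit 2 = 0: acc unchanged = O
  bit 3 = 1: acc = O + (10, 0) = (10, 0)

8P = (10, 0)


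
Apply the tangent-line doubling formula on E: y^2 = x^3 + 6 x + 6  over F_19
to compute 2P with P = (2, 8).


Doubling: s = (3 x1^2 + a) / (2 y1)
s = (3*2^2 + 6) / (2*8) mod 19 = 13
x3 = s^2 - 2 x1 mod 19 = 13^2 - 2*2 = 13
y3 = s (x1 - x3) - y1 mod 19 = 13 * (2 - 13) - 8 = 1

2P = (13, 1)


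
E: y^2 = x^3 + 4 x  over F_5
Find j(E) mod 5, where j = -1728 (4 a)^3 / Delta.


Delta = -16(4 a^3 + 27 b^2) mod 5 = 4
-1728 * (4 a)^3 = -1728 * (4*4)^3 mod 5 = 2
j = 2 * 4^(-1) mod 5 = 3

j = 3 (mod 5)


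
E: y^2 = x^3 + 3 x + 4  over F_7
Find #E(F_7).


For each x in F_7, count y with y^2 = x^3 + 3 x + 4 mod 7:
  x = 0: RHS = 4, y in [2, 5]  -> 2 point(s)
  x = 1: RHS = 1, y in [1, 6]  -> 2 point(s)
  x = 2: RHS = 4, y in [2, 5]  -> 2 point(s)
  x = 5: RHS = 4, y in [2, 5]  -> 2 point(s)
  x = 6: RHS = 0, y in [0]  -> 1 point(s)
Affine points: 9. Add the point at infinity: total = 10.

#E(F_7) = 10


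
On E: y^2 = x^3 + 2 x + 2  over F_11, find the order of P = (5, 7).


Compute successive multiples of P until we hit O:
  1P = (5, 7)
  2P = (1, 4)
  3P = (9, 1)
  4P = (2, 5)
  5P = (2, 6)
  6P = (9, 10)
  7P = (1, 7)
  8P = (5, 4)
  ... (continuing to 9P)
  9P = O

ord(P) = 9


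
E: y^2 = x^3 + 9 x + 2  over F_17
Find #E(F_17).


For each x in F_17, count y with y^2 = x^3 + 9 x + 2 mod 17:
  x = 0: RHS = 2, y in [6, 11]  -> 2 point(s)
  x = 4: RHS = 0, y in [0]  -> 1 point(s)
  x = 5: RHS = 2, y in [6, 11]  -> 2 point(s)
  x = 6: RHS = 0, y in [0]  -> 1 point(s)
  x = 7: RHS = 0, y in [0]  -> 1 point(s)
  x = 8: RHS = 8, y in [5, 12]  -> 2 point(s)
  x = 9: RHS = 13, y in [8, 9]  -> 2 point(s)
  x = 10: RHS = 4, y in [2, 15]  -> 2 point(s)
  x = 11: RHS = 4, y in [2, 15]  -> 2 point(s)
  x = 12: RHS = 2, y in [6, 11]  -> 2 point(s)
  x = 13: RHS = 4, y in [2, 15]  -> 2 point(s)
  x = 14: RHS = 16, y in [4, 13]  -> 2 point(s)
  x = 16: RHS = 9, y in [3, 14]  -> 2 point(s)
Affine points: 23. Add the point at infinity: total = 24.

#E(F_17) = 24


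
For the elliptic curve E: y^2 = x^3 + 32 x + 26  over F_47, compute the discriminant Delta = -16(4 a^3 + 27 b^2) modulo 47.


4 a^3 + 27 b^2 = 4*32^3 + 27*26^2 = 131072 + 18252 = 149324
Delta = -16 * (149324) = -2389184
Delta mod 47 = 14

Delta = 14 (mod 47)


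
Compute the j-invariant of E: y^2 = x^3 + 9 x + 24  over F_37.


Delta = -16(4 a^3 + 27 b^2) mod 37 = 31
-1728 * (4 a)^3 = -1728 * (4*9)^3 mod 37 = 26
j = 26 * 31^(-1) mod 37 = 8

j = 8 (mod 37)


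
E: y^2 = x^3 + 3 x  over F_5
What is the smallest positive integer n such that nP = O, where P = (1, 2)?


Compute successive multiples of P until we hit O:
  1P = (1, 2)
  2P = (4, 1)
  3P = (4, 4)
  4P = (1, 3)
  5P = O

ord(P) = 5


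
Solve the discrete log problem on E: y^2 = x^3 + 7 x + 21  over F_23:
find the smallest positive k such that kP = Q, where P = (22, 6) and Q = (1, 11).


Enumerate multiples of P until we hit Q = (1, 11):
  1P = (22, 6)
  2P = (11, 7)
  3P = (17, 4)
  4P = (9, 13)
  5P = (1, 11)
Match found at i = 5.

k = 5


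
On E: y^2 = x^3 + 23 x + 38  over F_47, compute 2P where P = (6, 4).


Doubling: s = (3 x1^2 + a) / (2 y1)
s = (3*6^2 + 23) / (2*4) mod 47 = 34
x3 = s^2 - 2 x1 mod 47 = 34^2 - 2*6 = 16
y3 = s (x1 - x3) - y1 mod 47 = 34 * (6 - 16) - 4 = 32

2P = (16, 32)


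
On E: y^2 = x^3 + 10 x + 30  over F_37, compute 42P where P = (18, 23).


k = 42 = 101010_2 (binary, LSB first: 010101)
Double-and-add from P = (18, 23):
  bit 0 = 0: acc unchanged = O
  bit 1 = 1: acc = O + (0, 17) = (0, 17)
  bit 2 = 0: acc unchanged = (0, 17)
  bit 3 = 1: acc = (0, 17) + (12, 19) = (24, 16)
  bit 4 = 0: acc unchanged = (24, 16)
  bit 5 = 1: acc = (24, 16) + (6, 26) = (0, 20)

42P = (0, 20)


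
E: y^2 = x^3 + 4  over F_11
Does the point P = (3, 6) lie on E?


Check whether y^2 = x^3 + 0 x + 4 (mod 11) for (x, y) = (3, 6).
LHS: y^2 = 6^2 mod 11 = 3
RHS: x^3 + 0 x + 4 = 3^3 + 0*3 + 4 mod 11 = 9
LHS != RHS

No, not on the curve


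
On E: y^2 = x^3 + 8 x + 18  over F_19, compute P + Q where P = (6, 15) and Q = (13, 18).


P != Q, so use the chord formula.
s = (y2 - y1) / (x2 - x1) = (3) / (7) mod 19 = 14
x3 = s^2 - x1 - x2 mod 19 = 14^2 - 6 - 13 = 6
y3 = s (x1 - x3) - y1 mod 19 = 14 * (6 - 6) - 15 = 4

P + Q = (6, 4)


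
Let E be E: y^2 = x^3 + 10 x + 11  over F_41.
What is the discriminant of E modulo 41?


4 a^3 + 27 b^2 = 4*10^3 + 27*11^2 = 4000 + 3267 = 7267
Delta = -16 * (7267) = -116272
Delta mod 41 = 4

Delta = 4 (mod 41)


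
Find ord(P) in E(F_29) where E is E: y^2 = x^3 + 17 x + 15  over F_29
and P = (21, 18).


Compute successive multiples of P until we hit O:
  1P = (21, 18)
  2P = (12, 27)
  3P = (26, 16)
  4P = (10, 24)
  5P = (11, 24)
  6P = (2, 17)
  7P = (15, 22)
  8P = (16, 27)
  ... (continuing to 35P)
  35P = O

ord(P) = 35


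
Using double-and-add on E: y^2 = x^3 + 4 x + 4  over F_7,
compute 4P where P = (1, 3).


k = 4 = 100_2 (binary, LSB first: 001)
Double-and-add from P = (1, 3):
  bit 0 = 0: acc unchanged = O
  bit 1 = 0: acc unchanged = O
  bit 2 = 1: acc = O + (1, 4) = (1, 4)

4P = (1, 4)


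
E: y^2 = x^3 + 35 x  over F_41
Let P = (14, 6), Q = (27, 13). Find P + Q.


P != Q, so use the chord formula.
s = (y2 - y1) / (x2 - x1) = (7) / (13) mod 41 = 10
x3 = s^2 - x1 - x2 mod 41 = 10^2 - 14 - 27 = 18
y3 = s (x1 - x3) - y1 mod 41 = 10 * (14 - 18) - 6 = 36

P + Q = (18, 36)


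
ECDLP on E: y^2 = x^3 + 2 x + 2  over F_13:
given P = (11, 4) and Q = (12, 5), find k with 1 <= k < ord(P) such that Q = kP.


Enumerate multiples of P until we hit Q = (12, 5):
  1P = (11, 4)
  2P = (3, 10)
  3P = (2, 12)
  4P = (4, 10)
  5P = (12, 8)
  6P = (6, 3)
  7P = (8, 7)
  8P = (8, 6)
  9P = (6, 10)
  10P = (12, 5)
Match found at i = 10.

k = 10
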